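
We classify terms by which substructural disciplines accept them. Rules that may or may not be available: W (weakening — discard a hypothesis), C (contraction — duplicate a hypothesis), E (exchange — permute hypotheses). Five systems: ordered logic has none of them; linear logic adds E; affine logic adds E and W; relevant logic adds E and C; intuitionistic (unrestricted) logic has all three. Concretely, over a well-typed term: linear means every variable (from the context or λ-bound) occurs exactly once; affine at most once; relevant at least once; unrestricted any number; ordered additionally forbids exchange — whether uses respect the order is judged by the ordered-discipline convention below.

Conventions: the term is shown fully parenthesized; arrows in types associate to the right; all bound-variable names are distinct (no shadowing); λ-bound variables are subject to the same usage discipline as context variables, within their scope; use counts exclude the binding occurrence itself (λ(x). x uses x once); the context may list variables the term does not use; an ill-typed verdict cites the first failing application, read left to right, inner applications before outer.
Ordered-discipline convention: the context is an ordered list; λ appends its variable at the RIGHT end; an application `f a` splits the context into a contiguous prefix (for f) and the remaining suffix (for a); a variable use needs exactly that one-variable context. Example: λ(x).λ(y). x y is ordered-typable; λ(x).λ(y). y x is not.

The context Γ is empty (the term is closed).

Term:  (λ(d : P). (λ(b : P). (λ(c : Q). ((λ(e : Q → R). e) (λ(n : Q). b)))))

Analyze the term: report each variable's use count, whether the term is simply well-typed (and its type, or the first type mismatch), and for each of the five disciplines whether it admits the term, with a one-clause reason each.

counts: d [bound]: 0×, b [bound]: 1×, c [bound]: 0×, e [bound]: 1×, n [bound]: 0×
left-to-right use order: e, b
typing: ill-typed: an application expects Q → R but receives Q → P
ordered: ✗, not simply typable
linear: ✗, fails simple typing
affine: ✗, a type mismatch blocks all five
relevant: ✗, the type mismatch rejects it
unrestricted: ✗, not simply typable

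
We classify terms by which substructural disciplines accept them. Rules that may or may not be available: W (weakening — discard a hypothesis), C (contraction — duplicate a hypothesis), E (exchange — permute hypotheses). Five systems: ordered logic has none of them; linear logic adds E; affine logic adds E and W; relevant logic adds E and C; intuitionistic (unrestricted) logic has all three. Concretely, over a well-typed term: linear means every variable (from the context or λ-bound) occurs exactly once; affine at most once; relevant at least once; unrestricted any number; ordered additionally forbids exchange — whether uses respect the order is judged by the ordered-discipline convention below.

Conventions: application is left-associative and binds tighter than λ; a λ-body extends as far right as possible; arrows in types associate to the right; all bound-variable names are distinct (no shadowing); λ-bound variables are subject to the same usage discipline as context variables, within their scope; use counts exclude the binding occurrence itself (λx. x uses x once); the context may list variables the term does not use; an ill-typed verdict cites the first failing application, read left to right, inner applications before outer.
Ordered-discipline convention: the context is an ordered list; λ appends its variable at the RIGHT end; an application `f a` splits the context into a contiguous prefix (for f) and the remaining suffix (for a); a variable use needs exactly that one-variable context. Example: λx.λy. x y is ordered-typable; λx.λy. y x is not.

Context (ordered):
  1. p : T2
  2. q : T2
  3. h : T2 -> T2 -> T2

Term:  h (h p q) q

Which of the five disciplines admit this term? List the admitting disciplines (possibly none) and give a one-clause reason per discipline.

admitting disciplines: relevant, unrestricted
usage: p ×1, q ×2, h ×2
left-to-right use order: h, h, p, q, q
typing: the term checks, with type T2
ordered: ✗, needs contraction — q ×2, h ×2
linear: ✗, needs contraction — q ×2, h ×2
affine: ✗, needs contraction — q ×2, h ×2
relevant: ✓, p, q, h: all used, weakening unneeded
unrestricted: ✓, well-typed at T2; no restrictions here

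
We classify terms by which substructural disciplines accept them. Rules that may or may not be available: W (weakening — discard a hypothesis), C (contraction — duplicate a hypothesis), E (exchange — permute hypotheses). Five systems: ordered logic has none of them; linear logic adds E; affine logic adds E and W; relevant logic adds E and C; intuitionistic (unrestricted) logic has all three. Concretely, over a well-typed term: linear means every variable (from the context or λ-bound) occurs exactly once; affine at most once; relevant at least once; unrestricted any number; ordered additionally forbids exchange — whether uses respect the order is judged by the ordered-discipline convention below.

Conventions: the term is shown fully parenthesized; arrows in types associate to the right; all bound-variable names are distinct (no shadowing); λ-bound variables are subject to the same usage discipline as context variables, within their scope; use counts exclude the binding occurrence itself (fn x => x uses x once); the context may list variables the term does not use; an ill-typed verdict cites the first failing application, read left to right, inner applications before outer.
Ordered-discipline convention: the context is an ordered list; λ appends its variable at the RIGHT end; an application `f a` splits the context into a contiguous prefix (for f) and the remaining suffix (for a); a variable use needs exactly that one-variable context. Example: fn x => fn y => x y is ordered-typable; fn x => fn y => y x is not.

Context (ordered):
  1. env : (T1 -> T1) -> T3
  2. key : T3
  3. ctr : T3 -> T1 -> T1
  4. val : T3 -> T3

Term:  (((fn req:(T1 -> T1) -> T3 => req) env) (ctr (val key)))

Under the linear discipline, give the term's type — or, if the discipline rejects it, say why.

term : T3
variable uses: env ×1, key ×1, ctr ×1, val ×1, req [bound] ×1
use order (left to right): req, env, ctr, val, key
typing: well-typed — term : T3
all disciplines: ordered ✗ | linear ✓ | affine ✓ | relevant ✓ | unrestricted ✓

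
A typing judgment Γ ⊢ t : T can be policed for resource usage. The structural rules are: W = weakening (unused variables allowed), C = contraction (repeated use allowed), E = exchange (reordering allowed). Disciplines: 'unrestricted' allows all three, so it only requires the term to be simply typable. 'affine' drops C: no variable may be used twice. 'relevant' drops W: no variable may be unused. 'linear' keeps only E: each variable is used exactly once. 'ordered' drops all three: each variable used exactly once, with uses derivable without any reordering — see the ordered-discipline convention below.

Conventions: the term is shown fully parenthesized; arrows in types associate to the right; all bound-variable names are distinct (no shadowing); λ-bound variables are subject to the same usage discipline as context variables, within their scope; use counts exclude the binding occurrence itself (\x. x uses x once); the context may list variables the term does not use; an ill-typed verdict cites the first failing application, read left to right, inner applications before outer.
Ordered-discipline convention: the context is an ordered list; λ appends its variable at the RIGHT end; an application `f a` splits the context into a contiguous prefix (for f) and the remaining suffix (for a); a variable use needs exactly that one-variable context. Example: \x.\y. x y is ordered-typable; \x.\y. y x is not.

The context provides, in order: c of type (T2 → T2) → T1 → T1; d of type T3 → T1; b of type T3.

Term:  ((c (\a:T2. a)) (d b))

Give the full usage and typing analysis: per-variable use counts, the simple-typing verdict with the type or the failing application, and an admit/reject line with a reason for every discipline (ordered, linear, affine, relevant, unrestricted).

usage: c=1, d=1, b=1, a [bound]=1
order of uses: c, a, d, b
typing: ✓ — T1
ordered: ✓ — c, d, b, a once each; derivable with no W/C/E
linear: ✓ — single use per variable (c, d, b, a)
affine: ✓ — no duplicate uses among c, d, b, a
relevant: ✓ — c, d, b, a: all used, weakening unneeded
unrestricted: ✓ — simply typable at T1; W, C, E all held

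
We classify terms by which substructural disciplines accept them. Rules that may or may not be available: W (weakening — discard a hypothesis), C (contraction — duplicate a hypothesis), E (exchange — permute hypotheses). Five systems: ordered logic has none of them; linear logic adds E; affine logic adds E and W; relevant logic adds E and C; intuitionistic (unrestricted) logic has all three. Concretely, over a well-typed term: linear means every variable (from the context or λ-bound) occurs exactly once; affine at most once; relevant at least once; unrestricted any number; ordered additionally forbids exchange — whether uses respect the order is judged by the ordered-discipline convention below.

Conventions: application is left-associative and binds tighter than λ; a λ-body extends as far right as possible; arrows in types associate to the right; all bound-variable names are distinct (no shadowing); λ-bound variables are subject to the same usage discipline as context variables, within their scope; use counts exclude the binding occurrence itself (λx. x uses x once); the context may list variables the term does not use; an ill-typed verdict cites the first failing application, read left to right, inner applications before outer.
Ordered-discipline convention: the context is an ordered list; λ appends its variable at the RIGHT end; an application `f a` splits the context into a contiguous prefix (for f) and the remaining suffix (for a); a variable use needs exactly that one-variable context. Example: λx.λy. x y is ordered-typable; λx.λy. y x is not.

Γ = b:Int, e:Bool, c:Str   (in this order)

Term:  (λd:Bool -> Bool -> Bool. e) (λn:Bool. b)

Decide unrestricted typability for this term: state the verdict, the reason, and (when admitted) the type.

no — not simply typable
use counts: b: 1; e: 1; c: 0; d (bound): 0; n (bound): 0
uses in reading order: e, b
typing: ill-typed: argument of type Bool -> Int where Bool -> Bool -> Bool is required
summary: ordered ✗ | linear ✗ | affine ✗ | relevant ✗ | unrestricted ✗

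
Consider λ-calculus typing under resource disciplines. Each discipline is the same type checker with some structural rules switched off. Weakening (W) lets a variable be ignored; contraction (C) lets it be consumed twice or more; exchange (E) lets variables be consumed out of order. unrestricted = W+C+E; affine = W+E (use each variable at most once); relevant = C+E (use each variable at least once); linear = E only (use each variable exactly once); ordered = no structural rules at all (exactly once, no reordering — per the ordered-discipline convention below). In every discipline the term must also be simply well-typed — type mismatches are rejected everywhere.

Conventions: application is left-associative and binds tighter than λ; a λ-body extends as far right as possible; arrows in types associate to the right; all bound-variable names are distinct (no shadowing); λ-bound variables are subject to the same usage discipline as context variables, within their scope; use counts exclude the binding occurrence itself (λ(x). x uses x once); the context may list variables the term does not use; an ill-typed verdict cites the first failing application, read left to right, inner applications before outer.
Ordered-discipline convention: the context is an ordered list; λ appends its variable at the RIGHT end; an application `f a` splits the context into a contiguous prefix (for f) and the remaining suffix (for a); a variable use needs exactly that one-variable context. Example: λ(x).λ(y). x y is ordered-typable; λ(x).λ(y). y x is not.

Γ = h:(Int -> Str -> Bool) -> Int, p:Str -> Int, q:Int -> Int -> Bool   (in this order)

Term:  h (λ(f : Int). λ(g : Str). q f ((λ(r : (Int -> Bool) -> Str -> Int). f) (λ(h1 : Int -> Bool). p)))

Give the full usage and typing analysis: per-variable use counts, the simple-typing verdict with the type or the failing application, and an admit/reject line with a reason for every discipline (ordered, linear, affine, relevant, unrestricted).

usage: h: 1×, p: 1×, q: 1×, f [bound]: 2×, g [bound]: 0×, r [bound]: 0×, h1 [bound]: 0×
use order (left to right): h, q, f, f, p
typing: ✓ — Int
ordered: ✗, needs contraction — f ×2; g, r, h1 left unused
linear: ✗, needs contraction — f ×2; g, r, h1 left unused
affine: ✗, needs contraction — f ×2
relevant: ✗, g, r, h1 left unused
unrestricted: ✓, type-checks (Int) and nothing is barred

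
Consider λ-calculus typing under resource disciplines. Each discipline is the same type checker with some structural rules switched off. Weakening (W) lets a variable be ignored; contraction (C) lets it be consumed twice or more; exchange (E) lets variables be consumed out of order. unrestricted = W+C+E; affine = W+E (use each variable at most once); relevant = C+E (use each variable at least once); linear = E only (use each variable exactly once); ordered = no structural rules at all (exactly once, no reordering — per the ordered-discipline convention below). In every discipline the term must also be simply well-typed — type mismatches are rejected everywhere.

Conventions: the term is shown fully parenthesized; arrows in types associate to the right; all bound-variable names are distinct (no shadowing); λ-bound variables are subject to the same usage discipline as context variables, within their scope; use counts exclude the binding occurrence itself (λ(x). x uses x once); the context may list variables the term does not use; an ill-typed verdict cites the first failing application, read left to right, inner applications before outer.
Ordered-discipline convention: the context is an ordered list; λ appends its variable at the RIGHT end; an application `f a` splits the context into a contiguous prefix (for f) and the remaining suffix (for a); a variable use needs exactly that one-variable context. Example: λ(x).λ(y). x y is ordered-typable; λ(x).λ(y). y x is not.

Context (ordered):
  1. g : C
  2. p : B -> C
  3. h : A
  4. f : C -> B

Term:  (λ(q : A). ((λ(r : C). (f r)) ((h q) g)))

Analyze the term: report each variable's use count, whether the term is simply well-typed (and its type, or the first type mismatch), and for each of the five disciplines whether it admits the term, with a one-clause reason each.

usage: g ×1, p ×0, h ×1, f ×1, q [bound] ×1, r [bound] ×1
order of uses: f, r, h, q, g
typing: ill-typed: applying a non-function (A)
ordered ✗ (the type mismatch rejects it)
linear ✗ (not simply typable)
affine ✗ (fails simple typing)
relevant ✗ (a type mismatch blocks all five)
unrestricted ✗ (the type mismatch rejects it)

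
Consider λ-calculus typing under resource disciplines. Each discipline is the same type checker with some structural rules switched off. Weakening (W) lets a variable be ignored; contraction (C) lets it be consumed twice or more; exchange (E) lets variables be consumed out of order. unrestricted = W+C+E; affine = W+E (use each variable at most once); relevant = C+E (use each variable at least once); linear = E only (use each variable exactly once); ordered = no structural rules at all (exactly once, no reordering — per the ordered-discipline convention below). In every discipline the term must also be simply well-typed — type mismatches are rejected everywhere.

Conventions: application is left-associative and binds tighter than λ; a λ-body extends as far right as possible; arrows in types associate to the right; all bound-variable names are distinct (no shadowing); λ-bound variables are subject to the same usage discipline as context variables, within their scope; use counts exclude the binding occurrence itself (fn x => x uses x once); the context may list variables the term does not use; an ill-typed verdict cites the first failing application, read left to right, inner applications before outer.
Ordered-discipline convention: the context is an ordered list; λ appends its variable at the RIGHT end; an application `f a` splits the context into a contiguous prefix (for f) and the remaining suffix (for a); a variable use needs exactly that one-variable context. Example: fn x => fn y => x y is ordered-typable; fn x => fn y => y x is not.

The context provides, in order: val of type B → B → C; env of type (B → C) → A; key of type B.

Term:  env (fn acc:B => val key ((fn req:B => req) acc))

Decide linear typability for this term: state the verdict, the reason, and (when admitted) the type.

yes — val, env, key, acc, req: one use apiece; term : A
counts: val: 1×, env: 1×, key: 1×, acc (bound): 1×, req (bound): 1×
order of uses: env, val, key, req, acc
typing: well-typed at A
all disciplines: ordered ✗ | linear ✓ | affine ✓ | relevant ✓ | unrestricted ✓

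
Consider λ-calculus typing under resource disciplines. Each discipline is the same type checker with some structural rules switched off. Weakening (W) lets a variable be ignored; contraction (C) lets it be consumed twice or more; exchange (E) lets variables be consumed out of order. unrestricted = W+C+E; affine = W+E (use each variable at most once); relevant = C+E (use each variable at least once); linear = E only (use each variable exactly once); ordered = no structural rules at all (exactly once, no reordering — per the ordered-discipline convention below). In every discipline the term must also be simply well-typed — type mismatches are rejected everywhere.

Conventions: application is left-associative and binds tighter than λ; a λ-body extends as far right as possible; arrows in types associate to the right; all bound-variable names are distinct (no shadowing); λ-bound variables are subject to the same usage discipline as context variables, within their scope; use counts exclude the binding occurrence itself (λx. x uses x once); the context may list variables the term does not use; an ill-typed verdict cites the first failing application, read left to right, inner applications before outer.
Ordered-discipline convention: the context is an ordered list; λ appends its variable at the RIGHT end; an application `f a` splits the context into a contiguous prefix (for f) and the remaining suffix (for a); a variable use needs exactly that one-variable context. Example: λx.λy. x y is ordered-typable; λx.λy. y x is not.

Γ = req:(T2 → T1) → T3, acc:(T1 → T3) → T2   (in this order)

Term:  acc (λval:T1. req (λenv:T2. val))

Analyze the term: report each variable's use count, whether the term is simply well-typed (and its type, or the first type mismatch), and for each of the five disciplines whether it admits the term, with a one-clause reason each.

counts: req=1; acc=1; val [bound]=1; env [bound]=0
order of uses: acc, req, val
typing: ✓ — T2
ordered ✗ (unused: env — weakening required)
linear ✗ (unused: env — weakening required)
affine ✓ (at most one use each (req, acc, val, env))
relevant ✗ (unused: env — weakening required)
unrestricted ✓ (typability at T2 is all that's needed)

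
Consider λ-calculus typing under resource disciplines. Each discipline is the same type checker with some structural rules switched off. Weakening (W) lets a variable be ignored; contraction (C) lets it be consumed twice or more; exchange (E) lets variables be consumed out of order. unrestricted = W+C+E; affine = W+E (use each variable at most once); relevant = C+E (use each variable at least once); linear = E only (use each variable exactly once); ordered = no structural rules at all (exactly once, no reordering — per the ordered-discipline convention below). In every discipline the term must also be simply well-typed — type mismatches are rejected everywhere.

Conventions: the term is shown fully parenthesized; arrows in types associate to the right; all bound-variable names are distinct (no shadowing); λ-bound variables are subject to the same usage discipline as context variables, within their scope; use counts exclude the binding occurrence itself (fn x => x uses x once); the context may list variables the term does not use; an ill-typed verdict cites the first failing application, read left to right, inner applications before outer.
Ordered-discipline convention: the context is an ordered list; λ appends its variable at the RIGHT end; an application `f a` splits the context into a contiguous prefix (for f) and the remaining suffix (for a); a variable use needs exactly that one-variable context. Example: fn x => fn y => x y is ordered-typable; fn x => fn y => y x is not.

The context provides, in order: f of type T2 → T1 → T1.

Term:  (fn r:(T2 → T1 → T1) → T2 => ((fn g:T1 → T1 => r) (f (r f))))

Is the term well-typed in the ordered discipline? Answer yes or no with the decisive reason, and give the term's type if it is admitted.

no — uses contraction: f ×2, r ×2; needs weakening: g unused
usage: f=2; r [bound]=2; g [bound]=0
uses in reading order: r, f, r, f
typing: well-typed — term : ((T2 → T1 → T1) → T2) → (T2 → T1 → T1) → T2
summary: ordered ✗, linear ✗, affine ✗, relevant ✗, unrestricted ✓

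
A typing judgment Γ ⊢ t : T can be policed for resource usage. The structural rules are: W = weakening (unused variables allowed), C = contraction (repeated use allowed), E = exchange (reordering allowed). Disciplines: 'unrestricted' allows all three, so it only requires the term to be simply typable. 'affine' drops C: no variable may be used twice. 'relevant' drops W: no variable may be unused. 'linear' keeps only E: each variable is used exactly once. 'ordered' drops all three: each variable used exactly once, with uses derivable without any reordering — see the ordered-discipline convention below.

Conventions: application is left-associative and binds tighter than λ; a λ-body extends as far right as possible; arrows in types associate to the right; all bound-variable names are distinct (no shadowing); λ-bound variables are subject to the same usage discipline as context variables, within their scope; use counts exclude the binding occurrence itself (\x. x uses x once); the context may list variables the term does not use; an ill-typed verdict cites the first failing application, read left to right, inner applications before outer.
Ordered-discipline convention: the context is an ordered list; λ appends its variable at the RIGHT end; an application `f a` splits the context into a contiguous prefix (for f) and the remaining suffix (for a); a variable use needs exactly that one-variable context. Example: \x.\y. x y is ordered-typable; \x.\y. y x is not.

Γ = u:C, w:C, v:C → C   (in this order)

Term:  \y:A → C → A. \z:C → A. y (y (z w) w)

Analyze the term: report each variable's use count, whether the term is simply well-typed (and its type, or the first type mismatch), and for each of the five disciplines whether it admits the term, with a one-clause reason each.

usage: u=0; w=2; v=0; y (bound)=2; z (bound)=1
use order (left to right): y, y, z, w, w
typing: well-typed at (A → C → A) → (C → A) → C → A
ordered: ✗ — needs contraction — w ×2, y ×2; u, v left unused
linear: ✗ — needs contraction — w ×2, y ×2; u, v left unused
affine: ✗ — needs contraction — w ×2, y ×2
relevant: ✗ — u, v left unused
unrestricted: ✓ — type-checks ((A → C → A) → (C → A) → C → A) and nothing is barred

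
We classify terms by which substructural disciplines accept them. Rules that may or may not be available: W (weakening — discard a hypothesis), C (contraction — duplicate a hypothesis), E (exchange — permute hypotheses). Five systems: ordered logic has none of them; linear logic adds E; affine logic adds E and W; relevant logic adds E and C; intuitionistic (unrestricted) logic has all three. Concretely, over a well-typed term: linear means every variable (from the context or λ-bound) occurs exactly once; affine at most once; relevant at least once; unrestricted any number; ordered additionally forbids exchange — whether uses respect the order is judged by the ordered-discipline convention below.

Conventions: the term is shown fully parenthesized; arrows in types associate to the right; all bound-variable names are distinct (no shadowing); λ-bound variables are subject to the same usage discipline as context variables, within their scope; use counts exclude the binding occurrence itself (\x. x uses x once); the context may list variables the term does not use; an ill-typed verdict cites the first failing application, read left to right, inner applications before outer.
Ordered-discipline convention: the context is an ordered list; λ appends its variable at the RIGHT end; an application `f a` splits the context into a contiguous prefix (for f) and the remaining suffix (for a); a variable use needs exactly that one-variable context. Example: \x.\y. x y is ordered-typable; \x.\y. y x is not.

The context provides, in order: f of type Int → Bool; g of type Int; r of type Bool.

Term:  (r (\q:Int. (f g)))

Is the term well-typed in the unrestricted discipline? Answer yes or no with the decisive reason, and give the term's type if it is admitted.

no — a type mismatch blocks all five
usage: f: 1, g: 1, r: 1, q (λ-bound): 0
use order (left to right): r, f, g
typing: ill-typed: non-function type Bool applied to an argument
per-discipline verdicts: ordered ✗; linear ✗; affine ✗; relevant ✗; unrestricted ✗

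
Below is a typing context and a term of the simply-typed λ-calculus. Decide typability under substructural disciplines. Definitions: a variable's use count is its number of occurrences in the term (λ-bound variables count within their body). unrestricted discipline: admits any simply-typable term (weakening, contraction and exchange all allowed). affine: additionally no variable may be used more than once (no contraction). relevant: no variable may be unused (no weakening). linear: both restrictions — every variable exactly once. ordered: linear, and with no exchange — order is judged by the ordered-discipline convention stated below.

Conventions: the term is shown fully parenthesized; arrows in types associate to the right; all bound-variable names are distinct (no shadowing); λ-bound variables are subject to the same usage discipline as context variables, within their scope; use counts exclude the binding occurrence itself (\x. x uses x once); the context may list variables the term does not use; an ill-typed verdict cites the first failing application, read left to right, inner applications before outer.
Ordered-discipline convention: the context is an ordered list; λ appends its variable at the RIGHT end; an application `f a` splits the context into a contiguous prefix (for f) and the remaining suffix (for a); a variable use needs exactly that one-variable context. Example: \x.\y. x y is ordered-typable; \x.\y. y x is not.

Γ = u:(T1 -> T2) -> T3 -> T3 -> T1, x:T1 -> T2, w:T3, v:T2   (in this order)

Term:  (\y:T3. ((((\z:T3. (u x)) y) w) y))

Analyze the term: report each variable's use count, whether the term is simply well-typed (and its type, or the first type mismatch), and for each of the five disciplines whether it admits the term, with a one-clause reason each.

variable uses: u=1; x=1; w=1; v=0; y [bound]=2; z [bound]=0
order of uses: u, x, y, w, y
typing: well-typed — term : T3 -> T1
ordered ✗ (y ×2 used more than once (contraction); needs weakening: v, z unused)
linear ✗ (y ×2 used more than once (contraction); needs weakening: v, z unused)
affine ✗ (y ×2 used more than once (contraction))
relevant ✗ (needs weakening: v, z unused)
unrestricted ✓ (type-checks (T3 -> T1) and nothing is barred)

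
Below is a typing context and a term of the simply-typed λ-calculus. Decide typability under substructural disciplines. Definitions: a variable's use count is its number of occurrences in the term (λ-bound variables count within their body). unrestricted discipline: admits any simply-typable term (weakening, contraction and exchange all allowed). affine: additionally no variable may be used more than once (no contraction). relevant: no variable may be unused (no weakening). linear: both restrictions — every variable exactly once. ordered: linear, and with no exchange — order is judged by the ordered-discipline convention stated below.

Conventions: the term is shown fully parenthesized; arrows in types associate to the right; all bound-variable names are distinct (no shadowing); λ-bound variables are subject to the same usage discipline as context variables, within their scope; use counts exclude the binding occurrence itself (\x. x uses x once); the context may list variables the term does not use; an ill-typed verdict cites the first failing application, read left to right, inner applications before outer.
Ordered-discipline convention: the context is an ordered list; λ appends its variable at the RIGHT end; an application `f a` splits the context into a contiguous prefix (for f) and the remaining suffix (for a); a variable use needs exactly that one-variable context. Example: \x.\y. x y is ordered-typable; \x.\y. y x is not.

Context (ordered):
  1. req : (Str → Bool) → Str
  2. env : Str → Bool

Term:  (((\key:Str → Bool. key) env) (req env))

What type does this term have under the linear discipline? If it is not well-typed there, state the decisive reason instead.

not well-typed under linear — uses contraction: env ×2
variable uses: req: 1×; env: 2×; key [bound]: 1×
use order (left to right): key, env, req, env
typing: ✓ — Bool
summary: ordered ✗; linear ✗; affine ✗; relevant ✓; unrestricted ✓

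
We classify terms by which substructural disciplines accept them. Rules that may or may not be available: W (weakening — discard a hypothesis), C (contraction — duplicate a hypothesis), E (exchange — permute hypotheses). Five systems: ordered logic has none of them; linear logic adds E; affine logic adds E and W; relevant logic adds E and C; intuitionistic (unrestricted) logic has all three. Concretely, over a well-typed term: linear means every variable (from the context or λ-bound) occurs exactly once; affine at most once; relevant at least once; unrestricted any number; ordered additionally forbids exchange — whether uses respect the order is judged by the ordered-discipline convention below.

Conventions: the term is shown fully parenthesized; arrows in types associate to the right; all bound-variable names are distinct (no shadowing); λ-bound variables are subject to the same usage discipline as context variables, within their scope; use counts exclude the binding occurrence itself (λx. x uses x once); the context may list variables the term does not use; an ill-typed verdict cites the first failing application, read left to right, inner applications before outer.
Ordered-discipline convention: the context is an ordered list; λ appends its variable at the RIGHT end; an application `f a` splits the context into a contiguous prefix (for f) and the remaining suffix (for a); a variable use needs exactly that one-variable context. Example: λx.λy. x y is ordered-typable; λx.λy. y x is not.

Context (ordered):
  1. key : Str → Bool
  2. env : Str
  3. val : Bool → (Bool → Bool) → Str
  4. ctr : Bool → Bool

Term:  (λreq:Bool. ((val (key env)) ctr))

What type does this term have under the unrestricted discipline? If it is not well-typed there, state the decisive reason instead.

term : Bool → Str
use counts: key ×1; env ×1; val ×1; ctr ×1; req [bound] ×0
order of uses: val, key, env, ctr
typing: ✓ — Bool → Str
per-discipline verdicts: ordered ✗ · linear ✗ · affine ✓ · relevant ✗ · unrestricted ✓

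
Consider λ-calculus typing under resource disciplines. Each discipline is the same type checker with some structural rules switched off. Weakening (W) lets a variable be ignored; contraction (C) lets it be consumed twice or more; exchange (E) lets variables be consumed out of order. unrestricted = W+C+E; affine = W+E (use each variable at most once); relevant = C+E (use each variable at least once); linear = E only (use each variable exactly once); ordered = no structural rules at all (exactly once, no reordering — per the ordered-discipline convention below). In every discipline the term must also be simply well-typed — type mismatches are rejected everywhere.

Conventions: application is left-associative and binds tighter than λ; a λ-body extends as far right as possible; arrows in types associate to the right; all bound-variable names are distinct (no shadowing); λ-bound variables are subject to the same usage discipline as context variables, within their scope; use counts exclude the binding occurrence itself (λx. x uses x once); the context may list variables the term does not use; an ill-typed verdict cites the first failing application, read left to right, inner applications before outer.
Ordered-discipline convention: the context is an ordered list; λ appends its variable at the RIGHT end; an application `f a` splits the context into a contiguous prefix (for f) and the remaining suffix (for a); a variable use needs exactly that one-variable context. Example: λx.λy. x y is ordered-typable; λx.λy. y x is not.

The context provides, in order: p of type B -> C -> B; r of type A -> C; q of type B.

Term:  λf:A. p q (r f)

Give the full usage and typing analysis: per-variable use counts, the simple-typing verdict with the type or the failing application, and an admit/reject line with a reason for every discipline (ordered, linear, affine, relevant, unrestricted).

usage: p=1, r=1, q=1, f (bound)=1
order of uses: p, q, r, f
typing: ✓ — A -> B
ordered: ✗, needs exchange: uses follow p, q, r, f
linear: ✓, single use per variable (p, r, q, f)
affine: ✓, at most one use each (p, r, q, f)
relevant: ✓, at least one use each (p, r, q, f)
unrestricted: ✓, type-checks (A -> B) and nothing is barred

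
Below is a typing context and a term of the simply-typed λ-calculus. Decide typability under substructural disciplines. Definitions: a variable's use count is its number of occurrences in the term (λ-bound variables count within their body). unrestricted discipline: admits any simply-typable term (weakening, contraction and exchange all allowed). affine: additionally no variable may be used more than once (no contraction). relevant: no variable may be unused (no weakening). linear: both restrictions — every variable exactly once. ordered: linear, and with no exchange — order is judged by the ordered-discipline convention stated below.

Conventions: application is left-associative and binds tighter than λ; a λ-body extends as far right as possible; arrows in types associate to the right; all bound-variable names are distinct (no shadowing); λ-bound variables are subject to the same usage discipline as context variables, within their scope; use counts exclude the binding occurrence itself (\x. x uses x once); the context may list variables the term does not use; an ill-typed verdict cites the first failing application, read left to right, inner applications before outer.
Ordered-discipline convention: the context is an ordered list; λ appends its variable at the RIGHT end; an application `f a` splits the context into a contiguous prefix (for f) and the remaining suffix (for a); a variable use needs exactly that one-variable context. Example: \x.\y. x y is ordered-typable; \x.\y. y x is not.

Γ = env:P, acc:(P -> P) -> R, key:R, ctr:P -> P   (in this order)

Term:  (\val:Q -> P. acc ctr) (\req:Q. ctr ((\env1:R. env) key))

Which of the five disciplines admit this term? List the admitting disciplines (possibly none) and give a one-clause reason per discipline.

accepted by: unrestricted
counts: env ×1; acc ×1; key ×1; ctr ×2; val (bound) ×0; req (bound) ×0; env1 (bound) ×0
use order (left to right): acc, ctr, ctr, env, key
typing: the term checks, with type R
ordered: ✗, ctr ×2 used more than once (contraction); val, req, env1 left unused
linear: ✗, ctr ×2 used more than once (contraction); val, req, env1 left unused
affine: ✗, ctr ×2 used more than once (contraction)
relevant: ✗, val, req, env1 left unused
unrestricted: ✓, type-checks (R) and nothing is barred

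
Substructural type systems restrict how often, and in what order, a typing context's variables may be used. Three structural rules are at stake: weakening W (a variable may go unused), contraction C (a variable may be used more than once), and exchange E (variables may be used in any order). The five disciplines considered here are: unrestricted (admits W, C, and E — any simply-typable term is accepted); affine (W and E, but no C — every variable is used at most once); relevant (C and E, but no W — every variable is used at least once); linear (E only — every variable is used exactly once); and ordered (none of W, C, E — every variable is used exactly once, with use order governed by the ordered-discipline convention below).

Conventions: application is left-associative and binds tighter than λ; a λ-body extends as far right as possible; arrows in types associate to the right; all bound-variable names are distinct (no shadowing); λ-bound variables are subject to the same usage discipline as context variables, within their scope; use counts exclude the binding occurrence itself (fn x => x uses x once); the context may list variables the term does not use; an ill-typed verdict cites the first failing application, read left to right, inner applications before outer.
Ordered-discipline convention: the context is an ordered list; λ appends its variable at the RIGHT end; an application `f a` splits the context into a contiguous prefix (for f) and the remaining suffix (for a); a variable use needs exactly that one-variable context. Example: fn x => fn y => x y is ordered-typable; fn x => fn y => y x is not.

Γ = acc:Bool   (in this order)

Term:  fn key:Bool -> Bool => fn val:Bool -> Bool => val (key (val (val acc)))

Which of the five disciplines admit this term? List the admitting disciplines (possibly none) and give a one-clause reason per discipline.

accepted by: relevant, unrestricted
use counts: acc ×1; key [bound] ×1; val [bound] ×3
uses in reading order: val, key, val, val, acc
typing: well-typed — term : (Bool -> Bool) -> (Bool -> Bool) -> Bool
ordered: ✗ — repeated use of val ×3
linear: ✗ — repeated use of val ×3
affine: ✗ — repeated use of val ×3
relevant: ✓ — at least one use each (acc, key, val)
unrestricted: ✓ — typability at (Bool -> Bool) -> (Bool -> Bool) -> Bool is all that's needed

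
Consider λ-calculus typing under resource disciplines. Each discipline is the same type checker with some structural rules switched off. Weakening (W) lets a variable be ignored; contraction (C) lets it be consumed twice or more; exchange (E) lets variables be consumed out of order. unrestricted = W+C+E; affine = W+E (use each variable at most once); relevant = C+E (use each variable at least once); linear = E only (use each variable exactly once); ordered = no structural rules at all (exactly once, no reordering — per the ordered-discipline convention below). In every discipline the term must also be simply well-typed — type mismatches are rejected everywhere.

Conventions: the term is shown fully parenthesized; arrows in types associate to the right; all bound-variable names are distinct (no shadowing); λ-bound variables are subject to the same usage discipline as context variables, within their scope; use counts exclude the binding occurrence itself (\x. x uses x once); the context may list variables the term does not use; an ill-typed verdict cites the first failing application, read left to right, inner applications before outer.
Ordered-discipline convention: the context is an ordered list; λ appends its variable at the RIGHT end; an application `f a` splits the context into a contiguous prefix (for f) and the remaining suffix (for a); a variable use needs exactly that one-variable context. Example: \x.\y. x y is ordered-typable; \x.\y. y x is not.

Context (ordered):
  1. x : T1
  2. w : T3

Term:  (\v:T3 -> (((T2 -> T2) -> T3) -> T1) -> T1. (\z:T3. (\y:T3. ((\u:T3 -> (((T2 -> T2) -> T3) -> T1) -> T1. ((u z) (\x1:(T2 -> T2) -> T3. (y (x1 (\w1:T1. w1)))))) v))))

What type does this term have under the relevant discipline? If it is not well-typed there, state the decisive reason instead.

not well-typed under relevant — the type mismatch rejects it
use counts: x ×0; w ×0; v [bound] ×1; z [bound] ×1; y [bound] ×1; u [bound] ×1; x1 [bound] ×1; w1 [bound] ×1
left-to-right use order: u, z, y, x1, w1, v
typing: ill-typed: argument of type T1 -> T1 where T2 -> T2 is required
all disciplines: ordered ✗ · linear ✗ · affine ✗ · relevant ✗ · unrestricted ✗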